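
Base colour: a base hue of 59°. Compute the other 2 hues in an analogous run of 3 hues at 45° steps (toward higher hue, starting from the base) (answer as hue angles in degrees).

104° and 149°

Analogous hues sit every 45° along the wheel.
59 + 45 = 104°
59 + 90 = 149°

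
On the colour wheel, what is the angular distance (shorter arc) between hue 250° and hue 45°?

155°

|250 − 45| = 205.
The shorter arc is 360 − 205 = 155°.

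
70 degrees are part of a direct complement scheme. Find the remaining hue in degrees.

250°

The complement sits 180° across the wheel.
The full set through 70° is {70°, 250°}.
Given {70°}, the missing hue is 250°.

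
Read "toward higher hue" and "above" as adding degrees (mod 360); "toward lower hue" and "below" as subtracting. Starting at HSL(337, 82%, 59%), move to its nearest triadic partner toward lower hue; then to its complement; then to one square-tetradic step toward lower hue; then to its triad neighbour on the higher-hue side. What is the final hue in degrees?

337 − 120 = 217°   (triadic ↓)
217 + 180 = 397 → 397 − 360 = 37°   (complement)
37 − 90 = -53 → -53 + 360 = 307°   (square ↓)
307 + 120 = 427 → 427 − 360 = 67°   (triadic ↑)

67°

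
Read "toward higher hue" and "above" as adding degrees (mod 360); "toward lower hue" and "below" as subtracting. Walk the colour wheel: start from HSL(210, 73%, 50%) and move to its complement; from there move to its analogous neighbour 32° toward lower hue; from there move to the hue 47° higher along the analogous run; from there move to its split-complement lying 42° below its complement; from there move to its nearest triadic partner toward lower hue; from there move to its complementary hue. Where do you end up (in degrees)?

complement +180°: 210 + 180 = 390 → 390 − 360 = 30°
analog 32° ↓ −32°: 30 − 32 = -2 → -2 + 360 = 358°
analog 47° ↑ +47°: 358 + 47 = 405 → 405 − 360 = 45°
split-comp 42° ↓ +138°: 45 + 138 = 183°
triadic ↓ −120°: 183 − 120 = 63°
complement +180°: 63 + 180 = 243°

243°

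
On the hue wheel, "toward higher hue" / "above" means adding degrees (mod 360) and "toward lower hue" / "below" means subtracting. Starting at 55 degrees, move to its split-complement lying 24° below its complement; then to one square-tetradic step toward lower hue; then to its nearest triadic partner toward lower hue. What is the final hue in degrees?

+156° (split-comp 24° ↓): 55 + 156 = 211°
−90° (square ↓): 211 − 90 = 121°
−120° (triadic ↓): 121 − 120 = 1°

1°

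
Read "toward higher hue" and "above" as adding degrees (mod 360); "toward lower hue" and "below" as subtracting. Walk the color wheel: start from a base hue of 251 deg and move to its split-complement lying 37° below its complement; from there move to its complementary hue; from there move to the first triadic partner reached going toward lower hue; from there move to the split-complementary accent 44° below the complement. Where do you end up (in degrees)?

split-comp 37° ↓ +143°: 251 + 143 = 394 → 394 − 360 = 34°
complement +180°: 34 + 180 = 214°
triadic ↓ −120°: 214 − 120 = 94°
split-comp 44° ↓ +136°: 94 + 136 = 230°

230°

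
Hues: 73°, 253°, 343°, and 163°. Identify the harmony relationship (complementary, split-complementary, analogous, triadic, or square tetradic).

Sort the hues: 73°, 163°, 253°, 343°.
Successive gaps around the wheel: 90°, 90°, 90°, 90°.
Four hues every 90° form a square tetradic scheme.

square tetradic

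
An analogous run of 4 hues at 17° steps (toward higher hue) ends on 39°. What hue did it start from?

348°

3 steps of 17° (toward higher hue) give a net shift of +51°.
Start = end − shift: 39 − 51 = -12 → -12 + 360 = 348°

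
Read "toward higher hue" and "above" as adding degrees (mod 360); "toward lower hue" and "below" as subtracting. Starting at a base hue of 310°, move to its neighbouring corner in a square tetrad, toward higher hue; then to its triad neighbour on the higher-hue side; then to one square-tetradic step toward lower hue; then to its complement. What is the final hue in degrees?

250°

+90° (square ↑): 310 + 90 = 400 → 400 − 360 = 40°
+120° (triadic ↑): 40 + 120 = 160°
−90° (square ↓): 160 − 90 = 70°
+180° (complement): 70 + 180 = 250°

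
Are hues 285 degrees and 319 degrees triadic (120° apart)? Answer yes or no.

no

Angular distance: |285 − 319| = 34 = 34°.
Triadic (120° apart) requires 120°.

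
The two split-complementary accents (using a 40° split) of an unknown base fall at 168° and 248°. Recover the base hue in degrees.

28°

The accents sit 40° either side of the complement, so the complement is their short-arc midpoint on the wheel.
Short-arc midpoint of 168° and 248°: 208°.
Base is 180° from the complement: 208 − 180 = 28°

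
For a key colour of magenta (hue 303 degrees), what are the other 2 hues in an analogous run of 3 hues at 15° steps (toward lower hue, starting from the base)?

288° and 273°

Analogous hues sit every 15° along the wheel.
303 − 15 = 288°
303 − 30 = 273°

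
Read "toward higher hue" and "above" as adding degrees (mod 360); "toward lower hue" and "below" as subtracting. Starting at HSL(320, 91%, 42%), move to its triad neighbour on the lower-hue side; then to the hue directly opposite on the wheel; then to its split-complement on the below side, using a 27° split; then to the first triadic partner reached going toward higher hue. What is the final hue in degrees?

−120° (triadic ↓): 320 − 120 = 200°
+180° (complement): 200 + 180 = 380 → 380 − 360 = 20°
+153° (split-comp 27° ↓): 20 + 153 = 173°
+120° (triadic ↑): 173 + 120 = 293°

293°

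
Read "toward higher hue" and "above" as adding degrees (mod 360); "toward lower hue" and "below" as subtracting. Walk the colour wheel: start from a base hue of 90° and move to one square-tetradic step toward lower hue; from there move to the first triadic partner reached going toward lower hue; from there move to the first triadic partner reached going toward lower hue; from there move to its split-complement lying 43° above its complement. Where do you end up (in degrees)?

343°

−90° (square ↓): 90 − 90 = 0°
−120° (triadic ↓): 0 − 120 = -120 → -120 + 360 = 240°
−120° (triadic ↓): 240 − 120 = 120°
+223° (split-comp 43° ↑): 120 + 223 = 343°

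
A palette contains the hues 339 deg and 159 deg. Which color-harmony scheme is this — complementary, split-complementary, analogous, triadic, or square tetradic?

complementary

Sort the hues: 159°, 339°.
Successive gaps around the wheel: 180°, 180°.
Two hues 180° apart are complementary.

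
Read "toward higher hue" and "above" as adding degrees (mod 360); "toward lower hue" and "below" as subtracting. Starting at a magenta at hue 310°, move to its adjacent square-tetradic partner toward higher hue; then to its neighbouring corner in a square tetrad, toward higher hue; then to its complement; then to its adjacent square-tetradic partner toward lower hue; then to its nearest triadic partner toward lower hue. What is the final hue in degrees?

+90° (square ↑): 310 + 90 = 400 → 400 − 360 = 40°
+90° (square ↑): 40 + 90 = 130°
+180° (complement): 130 + 180 = 310°
−90° (square ↓): 310 − 90 = 220°
−120° (triadic ↓): 220 − 120 = 100°

100°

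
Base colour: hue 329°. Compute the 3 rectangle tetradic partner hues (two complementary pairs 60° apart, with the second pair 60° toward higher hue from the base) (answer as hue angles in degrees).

329 + 60 = 389 → 389 − 360 = 29°
329 + 180 = 509 → 509 − 360 = 149°
329 + 240 = 569 → 569 − 360 = 209°

29°, 149°, and 209°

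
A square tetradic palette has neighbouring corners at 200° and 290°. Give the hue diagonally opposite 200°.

A square tetradic scheme places four hues 90° apart; opposite corners are 180° apart.
200 + 180 = 380 → 380 − 360 = 20°

20°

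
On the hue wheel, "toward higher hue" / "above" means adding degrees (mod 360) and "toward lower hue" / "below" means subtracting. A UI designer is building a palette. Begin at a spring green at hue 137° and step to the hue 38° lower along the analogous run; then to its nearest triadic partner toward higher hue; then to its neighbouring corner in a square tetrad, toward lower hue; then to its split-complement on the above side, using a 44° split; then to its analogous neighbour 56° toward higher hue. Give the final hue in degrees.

analog 38° ↓ −38°: 137 − 38 = 99°
triadic ↑ +120°: 99 + 120 = 219°
square ↓ −90°: 219 − 90 = 129°
split-comp 44° ↑ +224°: 129 + 224 = 353°
analog 56° ↑ +56°: 353 + 56 = 409 → 409 − 360 = 49°

49°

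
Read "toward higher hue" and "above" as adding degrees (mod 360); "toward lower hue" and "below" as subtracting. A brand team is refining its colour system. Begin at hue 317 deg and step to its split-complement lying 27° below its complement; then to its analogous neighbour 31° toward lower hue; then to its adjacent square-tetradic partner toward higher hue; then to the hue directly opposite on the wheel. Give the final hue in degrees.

317 + 153 = 470 → 470 − 360 = 110°   (split-comp 27° ↓)
110 − 31 = 79°   (analog 31° ↓)
79 + 90 = 169°   (square ↑)
169 + 180 = 349°   (complement)

349°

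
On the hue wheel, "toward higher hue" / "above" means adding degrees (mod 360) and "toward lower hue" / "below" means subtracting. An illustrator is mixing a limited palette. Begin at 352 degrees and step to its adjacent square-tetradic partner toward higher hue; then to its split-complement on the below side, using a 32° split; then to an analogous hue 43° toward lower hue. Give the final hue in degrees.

187°

352 + 90 = 442 → 442 − 360 = 82°   (square ↑)
82 + 148 = 230°   (split-comp 32° ↓)
230 − 43 = 187°   (analog 43° ↓)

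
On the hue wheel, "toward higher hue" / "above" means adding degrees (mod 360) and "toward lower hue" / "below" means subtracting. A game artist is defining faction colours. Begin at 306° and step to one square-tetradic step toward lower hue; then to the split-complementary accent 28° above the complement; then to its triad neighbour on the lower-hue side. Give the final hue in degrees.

306 − 90 = 216°   (square ↓)
216 + 208 = 424 → 424 − 360 = 64°   (split-comp 28° ↑)
64 − 120 = -56 → -56 + 360 = 304°   (triadic ↓)

304°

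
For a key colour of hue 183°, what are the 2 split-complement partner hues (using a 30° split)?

Complement of 183°: 183 + 180 = 363 → 363 − 360 = 3°
3 − 30 = -27 → -27 + 360 = 333°
3 + 30 = 33°

333° and 33°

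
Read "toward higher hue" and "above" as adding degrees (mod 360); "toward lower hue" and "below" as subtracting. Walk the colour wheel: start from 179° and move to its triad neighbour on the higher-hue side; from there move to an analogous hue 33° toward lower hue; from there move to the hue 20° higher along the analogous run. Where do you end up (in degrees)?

286°

triadic ↑ +120°: 179 + 120 = 299°
analog 33° ↓ −33°: 299 − 33 = 266°
analog 20° ↑ +20°: 266 + 20 = 286°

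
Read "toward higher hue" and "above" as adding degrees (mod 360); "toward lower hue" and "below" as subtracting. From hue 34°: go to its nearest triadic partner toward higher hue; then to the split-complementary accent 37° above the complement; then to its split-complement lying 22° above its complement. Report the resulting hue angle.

triadic ↑ +120°: 34 + 120 = 154°
split-comp 37° ↑ +217°: 154 + 217 = 371 → 371 − 360 = 11°
split-comp 22° ↑ +202°: 11 + 202 = 213°

213°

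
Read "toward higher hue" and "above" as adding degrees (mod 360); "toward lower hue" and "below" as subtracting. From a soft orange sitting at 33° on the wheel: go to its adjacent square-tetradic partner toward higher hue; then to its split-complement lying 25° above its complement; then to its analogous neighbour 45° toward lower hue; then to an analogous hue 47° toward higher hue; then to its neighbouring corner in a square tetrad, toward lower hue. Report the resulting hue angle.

240°

+90° (square ↑): 33 + 90 = 123°
+205° (split-comp 25° ↑): 123 + 205 = 328°
−45° (analog 45° ↓): 328 − 45 = 283°
+47° (analog 47° ↑): 283 + 47 = 330°
−90° (square ↓): 330 − 90 = 240°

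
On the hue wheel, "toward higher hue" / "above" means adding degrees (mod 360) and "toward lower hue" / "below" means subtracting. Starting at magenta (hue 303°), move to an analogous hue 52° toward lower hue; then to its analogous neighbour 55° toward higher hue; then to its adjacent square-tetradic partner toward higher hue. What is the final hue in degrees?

303 − 52 = 251°   (analog 52° ↓)
251 + 55 = 306°   (analog 55° ↑)
306 + 90 = 396 → 396 − 360 = 36°   (square ↑)

36°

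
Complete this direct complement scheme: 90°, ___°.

270°

The complement sits 180° across the wheel.
The full set through 90° is {90°, 270°}.
Given {90°}, the missing hue is 270°.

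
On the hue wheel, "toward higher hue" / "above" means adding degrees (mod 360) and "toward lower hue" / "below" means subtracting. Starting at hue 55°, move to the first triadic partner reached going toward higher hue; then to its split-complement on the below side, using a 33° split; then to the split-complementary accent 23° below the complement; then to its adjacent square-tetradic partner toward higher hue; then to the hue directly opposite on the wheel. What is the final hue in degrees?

29°

triadic ↑ +120°: 55 + 120 = 175°
split-comp 33° ↓ +147°: 175 + 147 = 322°
split-comp 23° ↓ +157°: 322 + 157 = 479 → 479 − 360 = 119°
square ↑ +90°: 119 + 90 = 209°
complement +180°: 209 + 180 = 389 → 389 − 360 = 29°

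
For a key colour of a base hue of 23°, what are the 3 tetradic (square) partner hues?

113°, 203° and 293°

A square tetradic scheme places four hues every 90°.
23 + 90 = 113°
23 + 180 = 203°
23 + 270 = 293°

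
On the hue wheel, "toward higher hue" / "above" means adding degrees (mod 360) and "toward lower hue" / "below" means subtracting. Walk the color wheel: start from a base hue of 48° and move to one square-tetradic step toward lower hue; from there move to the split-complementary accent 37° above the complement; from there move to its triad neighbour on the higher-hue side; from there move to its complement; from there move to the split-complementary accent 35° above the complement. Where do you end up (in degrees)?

−90° (square ↓): 48 − 90 = -42 → -42 + 360 = 318°
+217° (split-comp 37° ↑): 318 + 217 = 535 → 535 − 360 = 175°
+120° (triadic ↑): 175 + 120 = 295°
+180° (complement): 295 + 180 = 475 → 475 − 360 = 115°
+215° (split-comp 35° ↑): 115 + 215 = 330°

330°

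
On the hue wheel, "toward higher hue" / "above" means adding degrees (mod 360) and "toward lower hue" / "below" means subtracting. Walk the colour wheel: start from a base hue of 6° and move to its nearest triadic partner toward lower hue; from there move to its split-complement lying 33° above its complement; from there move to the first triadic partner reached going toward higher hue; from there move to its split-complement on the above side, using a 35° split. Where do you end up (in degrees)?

74°

triadic ↓ −120°: 6 − 120 = -114 → -114 + 360 = 246°
split-comp 33° ↑ +213°: 246 + 213 = 459 → 459 − 360 = 99°
triadic ↑ +120°: 99 + 120 = 219°
split-comp 35° ↑ +215°: 219 + 215 = 434 → 434 − 360 = 74°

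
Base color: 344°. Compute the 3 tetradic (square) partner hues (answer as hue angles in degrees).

344 + 90 = 434 → 434 − 360 = 74°
344 + 180 = 524 → 524 − 360 = 164°
344 + 270 = 614 → 614 − 360 = 254°

74°, 164°, 254°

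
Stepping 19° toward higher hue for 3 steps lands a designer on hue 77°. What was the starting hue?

20°

3 steps of 19° (toward higher hue) give a net shift of +57°.
Start = end − shift: 77 − 57 = 20°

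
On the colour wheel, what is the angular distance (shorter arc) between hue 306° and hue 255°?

|306 − 255| = 51.
51 ≤ 180, so the shorter arc is 51°.

51°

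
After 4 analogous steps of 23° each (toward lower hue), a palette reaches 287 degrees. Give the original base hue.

4 steps of 23° (toward lower hue) give a net shift of −92°.
Start = end − shift: 287 + 92 = 379 → 379 − 360 = 19°

19°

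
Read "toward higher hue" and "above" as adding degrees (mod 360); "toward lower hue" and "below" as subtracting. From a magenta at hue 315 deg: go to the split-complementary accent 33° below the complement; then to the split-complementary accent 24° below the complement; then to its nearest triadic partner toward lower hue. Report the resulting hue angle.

138°

+147° (split-comp 33° ↓): 315 + 147 = 462 → 462 − 360 = 102°
+156° (split-comp 24° ↓): 102 + 156 = 258°
−120° (triadic ↓): 258 − 120 = 138°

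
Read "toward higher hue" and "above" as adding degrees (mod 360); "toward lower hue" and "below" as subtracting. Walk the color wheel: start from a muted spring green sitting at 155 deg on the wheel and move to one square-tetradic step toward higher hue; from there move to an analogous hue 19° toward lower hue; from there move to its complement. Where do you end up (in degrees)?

square ↑ +90°: 155 + 90 = 245°
analog 19° ↓ −19°: 245 − 19 = 226°
complement +180°: 226 + 180 = 406 → 406 − 360 = 46°

46°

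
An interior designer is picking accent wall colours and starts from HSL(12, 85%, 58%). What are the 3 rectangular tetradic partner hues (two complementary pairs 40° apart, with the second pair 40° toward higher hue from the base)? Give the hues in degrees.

52°, 192°, 232°

A rectangular tetradic uses two complementary pairs 40° apart: offsets 0°, 40°, 180°, 220°.
12 + 40 = 52°
12 + 180 = 192°
12 + 220 = 232°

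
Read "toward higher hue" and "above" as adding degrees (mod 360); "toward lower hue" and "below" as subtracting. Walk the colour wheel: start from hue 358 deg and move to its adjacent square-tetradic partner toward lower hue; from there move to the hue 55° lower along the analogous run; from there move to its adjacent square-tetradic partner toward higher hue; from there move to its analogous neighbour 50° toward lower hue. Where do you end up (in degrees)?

358 − 90 = 268°   (square ↓)
268 − 55 = 213°   (analog 55° ↓)
213 + 90 = 303°   (square ↑)
303 − 50 = 253°   (analog 50° ↓)

253°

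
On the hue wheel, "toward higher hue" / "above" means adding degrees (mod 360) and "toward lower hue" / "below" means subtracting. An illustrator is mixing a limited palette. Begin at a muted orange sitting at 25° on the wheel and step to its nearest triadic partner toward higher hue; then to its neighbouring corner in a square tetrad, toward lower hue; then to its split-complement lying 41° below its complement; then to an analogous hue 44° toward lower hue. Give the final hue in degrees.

+120° (triadic ↑): 25 + 120 = 145°
−90° (square ↓): 145 − 90 = 55°
+139° (split-comp 41° ↓): 55 + 139 = 194°
−44° (analog 44° ↓): 194 − 44 = 150°

150°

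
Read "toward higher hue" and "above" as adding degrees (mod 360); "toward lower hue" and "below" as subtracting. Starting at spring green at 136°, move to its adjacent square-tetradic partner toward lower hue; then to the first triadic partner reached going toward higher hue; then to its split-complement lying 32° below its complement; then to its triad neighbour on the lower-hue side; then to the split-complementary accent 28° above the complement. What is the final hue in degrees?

−90° (square ↓): 136 − 90 = 46°
+120° (triadic ↑): 46 + 120 = 166°
+148° (split-comp 32° ↓): 166 + 148 = 314°
−120° (triadic ↓): 314 − 120 = 194°
+208° (split-comp 28° ↑): 194 + 208 = 402 → 402 − 360 = 42°

42°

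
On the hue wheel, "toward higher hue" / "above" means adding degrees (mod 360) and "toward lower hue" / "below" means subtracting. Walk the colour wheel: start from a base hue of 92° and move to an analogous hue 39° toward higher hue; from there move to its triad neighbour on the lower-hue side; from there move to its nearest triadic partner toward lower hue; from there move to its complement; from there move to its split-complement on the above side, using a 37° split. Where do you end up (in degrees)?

288°

92 + 39 = 131°   (analog 39° ↑)
131 − 120 = 11°   (triadic ↓)
11 − 120 = -109 → -109 + 360 = 251°   (triadic ↓)
251 + 180 = 431 → 431 − 360 = 71°   (complement)
71 + 217 = 288°   (split-comp 37° ↑)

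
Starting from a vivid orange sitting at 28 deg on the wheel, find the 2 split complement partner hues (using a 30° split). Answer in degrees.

Split-complementary hues sit 30° either side of the complement.
Complement of 28 deg: 28 + 180 = 208°
208 − 30 = 178°
208 + 30 = 238°

178° and 238°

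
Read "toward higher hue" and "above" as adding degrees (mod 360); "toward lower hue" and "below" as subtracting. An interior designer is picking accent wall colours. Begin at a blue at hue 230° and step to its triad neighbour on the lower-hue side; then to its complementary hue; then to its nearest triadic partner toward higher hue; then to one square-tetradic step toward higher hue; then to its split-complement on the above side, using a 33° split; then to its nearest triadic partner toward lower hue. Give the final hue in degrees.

233°

−120° (triadic ↓): 230 − 120 = 110°
+180° (complement): 110 + 180 = 290°
+120° (triadic ↑): 290 + 120 = 410 → 410 − 360 = 50°
+90° (square ↑): 50 + 90 = 140°
+213° (split-comp 33° ↑): 140 + 213 = 353°
−120° (triadic ↓): 353 − 120 = 233°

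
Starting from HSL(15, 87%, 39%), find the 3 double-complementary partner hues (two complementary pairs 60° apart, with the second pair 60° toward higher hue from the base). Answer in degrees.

75°, 195°, and 255°

A rectangular tetradic uses two complementary pairs 60° apart: offsets 0°, 60°, 180°, 240°.
15 + 60 = 75°
15 + 180 = 195°
15 + 240 = 255°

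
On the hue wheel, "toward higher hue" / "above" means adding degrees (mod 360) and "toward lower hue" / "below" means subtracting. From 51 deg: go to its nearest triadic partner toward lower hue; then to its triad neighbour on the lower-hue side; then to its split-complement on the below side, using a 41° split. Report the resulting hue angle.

310°

triadic ↓ −120°: 51 − 120 = -69 → -69 + 360 = 291°
triadic ↓ −120°: 291 − 120 = 171°
split-comp 41° ↓ +139°: 171 + 139 = 310°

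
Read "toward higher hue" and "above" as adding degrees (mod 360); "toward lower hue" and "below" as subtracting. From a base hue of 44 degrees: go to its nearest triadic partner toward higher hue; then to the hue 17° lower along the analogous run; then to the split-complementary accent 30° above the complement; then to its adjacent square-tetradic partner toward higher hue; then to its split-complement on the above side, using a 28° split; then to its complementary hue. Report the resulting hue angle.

triadic ↑ +120°: 44 + 120 = 164°
analog 17° ↓ −17°: 164 − 17 = 147°
split-comp 30° ↑ +210°: 147 + 210 = 357°
square ↑ +90°: 357 + 90 = 447 → 447 − 360 = 87°
split-comp 28° ↑ +208°: 87 + 208 = 295°
complement +180°: 295 + 180 = 475 → 475 − 360 = 115°

115°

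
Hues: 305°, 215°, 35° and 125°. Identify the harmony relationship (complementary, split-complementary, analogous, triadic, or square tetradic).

square tetradic

Sort the hues: 35°, 125°, 215°, 305°.
Successive gaps around the wheel: 90°, 90°, 90°, 90°.
Four hues every 90° form a square tetradic scheme.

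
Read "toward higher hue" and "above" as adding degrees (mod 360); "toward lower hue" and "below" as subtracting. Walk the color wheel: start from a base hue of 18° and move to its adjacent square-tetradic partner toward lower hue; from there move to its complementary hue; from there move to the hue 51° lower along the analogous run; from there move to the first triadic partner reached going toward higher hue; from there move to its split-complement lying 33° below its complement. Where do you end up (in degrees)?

324°

−90° (square ↓): 18 − 90 = -72 → -72 + 360 = 288°
+180° (complement): 288 + 180 = 468 → 468 − 360 = 108°
−51° (analog 51° ↓): 108 − 51 = 57°
+120° (triadic ↑): 57 + 120 = 177°
+147° (split-comp 33° ↓): 177 + 147 = 324°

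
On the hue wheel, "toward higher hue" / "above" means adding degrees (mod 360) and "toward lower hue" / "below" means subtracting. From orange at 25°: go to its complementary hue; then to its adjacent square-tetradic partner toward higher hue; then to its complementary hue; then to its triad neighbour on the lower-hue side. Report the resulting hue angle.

complement +180°: 25 + 180 = 205°
square ↑ +90°: 205 + 90 = 295°
complement +180°: 295 + 180 = 475 → 475 − 360 = 115°
triadic ↓ −120°: 115 − 120 = -5 → -5 + 360 = 355°

355°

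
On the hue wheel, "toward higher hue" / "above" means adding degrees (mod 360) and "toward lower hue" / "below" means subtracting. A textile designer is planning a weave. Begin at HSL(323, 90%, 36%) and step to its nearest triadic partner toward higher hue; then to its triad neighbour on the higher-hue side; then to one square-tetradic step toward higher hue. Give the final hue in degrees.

293°

+120° (triadic ↑): 323 + 120 = 443 → 443 − 360 = 83°
+120° (triadic ↑): 83 + 120 = 203°
+90° (square ↑): 203 + 90 = 293°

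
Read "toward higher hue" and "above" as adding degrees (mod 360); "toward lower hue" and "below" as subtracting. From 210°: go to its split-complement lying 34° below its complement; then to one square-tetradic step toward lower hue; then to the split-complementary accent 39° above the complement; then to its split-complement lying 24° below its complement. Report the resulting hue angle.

281°

split-comp 34° ↓ +146°: 210 + 146 = 356°
square ↓ −90°: 356 − 90 = 266°
split-comp 39° ↑ +219°: 266 + 219 = 485 → 485 − 360 = 125°
split-comp 24° ↓ +156°: 125 + 156 = 281°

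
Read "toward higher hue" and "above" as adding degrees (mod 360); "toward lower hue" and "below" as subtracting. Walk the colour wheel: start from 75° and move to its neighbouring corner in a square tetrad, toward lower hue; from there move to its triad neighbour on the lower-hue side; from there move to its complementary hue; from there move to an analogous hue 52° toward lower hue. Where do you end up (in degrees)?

353°

−90° (square ↓): 75 − 90 = -15 → -15 + 360 = 345°
−120° (triadic ↓): 345 − 120 = 225°
+180° (complement): 225 + 180 = 405 → 405 − 360 = 45°
−52° (analog 52° ↓): 45 − 52 = -7 → -7 + 360 = 353°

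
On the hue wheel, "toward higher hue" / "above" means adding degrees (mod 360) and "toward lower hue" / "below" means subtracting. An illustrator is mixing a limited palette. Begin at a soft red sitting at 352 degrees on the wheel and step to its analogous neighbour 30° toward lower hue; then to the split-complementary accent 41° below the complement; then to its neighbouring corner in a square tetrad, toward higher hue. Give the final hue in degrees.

191°

−30° (analog 30° ↓): 352 − 30 = 322°
+139° (split-comp 41° ↓): 322 + 139 = 461 → 461 − 360 = 101°
+90° (square ↑): 101 + 90 = 191°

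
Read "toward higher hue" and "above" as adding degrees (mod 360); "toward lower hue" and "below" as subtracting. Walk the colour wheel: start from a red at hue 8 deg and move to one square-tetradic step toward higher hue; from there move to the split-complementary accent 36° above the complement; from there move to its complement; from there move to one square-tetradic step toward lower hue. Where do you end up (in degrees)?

44°

+90° (square ↑): 8 + 90 = 98°
+216° (split-comp 36° ↑): 98 + 216 = 314°
+180° (complement): 314 + 180 = 494 → 494 − 360 = 134°
−90° (square ↓): 134 − 90 = 44°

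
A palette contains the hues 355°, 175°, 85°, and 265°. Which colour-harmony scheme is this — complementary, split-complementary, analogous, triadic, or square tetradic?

Sort the hues: 85°, 175°, 265°, 355°.
Successive gaps around the wheel: 90°, 90°, 90°, 90°.
Four hues every 90° form a square tetradic scheme.

square tetradic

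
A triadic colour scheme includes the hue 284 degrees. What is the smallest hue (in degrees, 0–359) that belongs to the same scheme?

A triad places three hues 120° apart.
The full set through 284° is {44°, 164°, 284°}.

44°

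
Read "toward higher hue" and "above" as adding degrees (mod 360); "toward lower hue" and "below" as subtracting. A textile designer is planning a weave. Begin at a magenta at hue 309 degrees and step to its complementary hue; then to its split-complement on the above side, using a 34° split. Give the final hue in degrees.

343°

309 + 180 = 489 → 489 − 360 = 129°   (complement)
129 + 214 = 343°   (split-comp 34° ↑)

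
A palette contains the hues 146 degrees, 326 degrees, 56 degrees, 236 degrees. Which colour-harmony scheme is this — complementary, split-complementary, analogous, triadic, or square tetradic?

square tetradic

Sort the hues: 56°, 146°, 236°, 326°.
Successive gaps around the wheel: 90°, 90°, 90°, 90°.
Four hues every 90° form a square tetradic scheme.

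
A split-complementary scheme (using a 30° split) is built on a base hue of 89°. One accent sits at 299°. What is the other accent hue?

239°

Split-complementary hues sit 30° either side of the complement.
Complement of the base 89°: 89 + 180 = 269°
The given accent 299° is 30° one side of 269°; the other accent sits 30° the other side: 269 − 30 = 239°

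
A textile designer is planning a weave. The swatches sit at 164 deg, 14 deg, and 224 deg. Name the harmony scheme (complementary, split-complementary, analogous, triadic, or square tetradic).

Sort the hues: 14°, 164°, 224°.
Successive gaps around the wheel: 150°, 60°, 150°.
Two 150° gaps and one 60° gap — a base hue opposite a pair of accents 30° either side of its complement — is the split-complementary pattern.

split-complementary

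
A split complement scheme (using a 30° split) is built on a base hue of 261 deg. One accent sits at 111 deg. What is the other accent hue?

51°

Split-complementary hues sit 30° either side of the complement.
Complement of the base 261°: 261 + 180 = 441 → 441 − 360 = 81°
The given accent 111° is 30° one side of 81°; the other accent sits 30° the other side: 81 − 30 = 51°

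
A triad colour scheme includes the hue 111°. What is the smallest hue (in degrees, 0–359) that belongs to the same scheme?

A triad places three hues 120° apart.
The full set through 111° is {111°, 231°, 351°}.

111°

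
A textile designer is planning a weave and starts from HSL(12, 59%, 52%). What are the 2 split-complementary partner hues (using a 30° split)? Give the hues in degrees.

Split-complementary hues sit 30° either side of the complement.
Complement of 12 degrees: 12 + 180 = 192°
192 − 30 = 162°
192 + 30 = 222°

162° and 222°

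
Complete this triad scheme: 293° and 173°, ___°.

53°

A triad places three hues 120° apart.
The full set through 173° is {53°, 173°, 293°}.
Given {173°, 293°}, the missing hue is 53°.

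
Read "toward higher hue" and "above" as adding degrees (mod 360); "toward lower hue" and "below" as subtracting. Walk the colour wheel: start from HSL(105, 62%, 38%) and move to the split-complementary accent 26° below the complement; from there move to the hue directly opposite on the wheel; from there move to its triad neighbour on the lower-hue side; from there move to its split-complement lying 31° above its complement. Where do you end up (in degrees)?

+154° (split-comp 26° ↓): 105 + 154 = 259°
+180° (complement): 259 + 180 = 439 → 439 − 360 = 79°
−120° (triadic ↓): 79 − 120 = -41 → -41 + 360 = 319°
+211° (split-comp 31° ↑): 319 + 211 = 530 → 530 − 360 = 170°

170°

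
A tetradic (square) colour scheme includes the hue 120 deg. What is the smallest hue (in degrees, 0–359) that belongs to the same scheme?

A square tetradic scheme places four hues every 90°.
The full set through 120° is {30°, 120°, 210°, 300°}.

30°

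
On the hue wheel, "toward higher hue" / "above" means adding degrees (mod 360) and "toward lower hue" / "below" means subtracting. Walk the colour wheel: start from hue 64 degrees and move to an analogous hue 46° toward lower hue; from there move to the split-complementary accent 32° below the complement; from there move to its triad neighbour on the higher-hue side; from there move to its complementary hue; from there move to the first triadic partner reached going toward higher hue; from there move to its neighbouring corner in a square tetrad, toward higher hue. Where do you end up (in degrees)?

316°

−46° (analog 46° ↓): 64 − 46 = 18°
+148° (split-comp 32° ↓): 18 + 148 = 166°
+120° (triadic ↑): 166 + 120 = 286°
+180° (complement): 286 + 180 = 466 → 466 − 360 = 106°
+120° (triadic ↑): 106 + 120 = 226°
+90° (square ↑): 226 + 90 = 316°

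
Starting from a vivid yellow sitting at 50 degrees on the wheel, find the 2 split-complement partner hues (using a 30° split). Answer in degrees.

Complement of 50 degrees: 50 + 180 = 230°
230 − 30 = 200°
230 + 30 = 260°

200° and 260°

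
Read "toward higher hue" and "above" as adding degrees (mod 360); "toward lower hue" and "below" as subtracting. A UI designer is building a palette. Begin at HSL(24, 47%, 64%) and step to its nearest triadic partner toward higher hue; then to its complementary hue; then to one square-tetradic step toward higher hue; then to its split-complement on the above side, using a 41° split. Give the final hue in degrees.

+120° (triadic ↑): 24 + 120 = 144°
+180° (complement): 144 + 180 = 324°
+90° (square ↑): 324 + 90 = 414 → 414 − 360 = 54°
+221° (split-comp 41° ↑): 54 + 221 = 275°

275°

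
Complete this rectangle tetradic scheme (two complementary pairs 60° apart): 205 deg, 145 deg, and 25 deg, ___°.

325°

A rectangular tetradic uses two complementary pairs 60° apart: offsets 0°, 60°, 180°, 240°.
Among {25°, 145°, 205°}, 205° and 25° are a 180° pair.
The remaining hue 145° needs its own complement: 145 + 180 = 325°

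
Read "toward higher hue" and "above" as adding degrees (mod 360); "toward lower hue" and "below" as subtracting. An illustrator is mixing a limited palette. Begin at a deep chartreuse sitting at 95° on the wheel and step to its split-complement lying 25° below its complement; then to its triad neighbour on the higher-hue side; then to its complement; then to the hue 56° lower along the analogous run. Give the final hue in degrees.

134°

split-comp 25° ↓ +155°: 95 + 155 = 250°
triadic ↑ +120°: 250 + 120 = 370 → 370 − 360 = 10°
complement +180°: 10 + 180 = 190°
analog 56° ↓ −56°: 190 − 56 = 134°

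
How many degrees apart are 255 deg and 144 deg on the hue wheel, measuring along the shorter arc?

111°

|255 − 144| = 111.
111 ≤ 180, so the shorter arc is 111°.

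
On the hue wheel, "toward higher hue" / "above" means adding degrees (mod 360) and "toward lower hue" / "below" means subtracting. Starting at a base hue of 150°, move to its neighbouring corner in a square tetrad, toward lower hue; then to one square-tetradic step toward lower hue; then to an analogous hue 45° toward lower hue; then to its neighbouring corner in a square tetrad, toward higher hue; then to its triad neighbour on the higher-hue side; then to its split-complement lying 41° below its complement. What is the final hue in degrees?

274°

square ↓ −90°: 150 − 90 = 60°
square ↓ −90°: 60 − 90 = -30 → -30 + 360 = 330°
analog 45° ↓ −45°: 330 − 45 = 285°
square ↑ +90°: 285 + 90 = 375 → 375 − 360 = 15°
triadic ↑ +120°: 15 + 120 = 135°
split-comp 41° ↓ +139°: 135 + 139 = 274°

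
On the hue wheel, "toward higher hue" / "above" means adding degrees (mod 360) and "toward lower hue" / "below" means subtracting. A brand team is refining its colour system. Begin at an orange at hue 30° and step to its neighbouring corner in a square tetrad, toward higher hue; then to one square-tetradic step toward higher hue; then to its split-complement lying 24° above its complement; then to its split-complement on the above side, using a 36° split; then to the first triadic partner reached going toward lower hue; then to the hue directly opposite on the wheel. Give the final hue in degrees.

330°

+90° (square ↑): 30 + 90 = 120°
+90° (square ↑): 120 + 90 = 210°
+204° (split-comp 24° ↑): 210 + 204 = 414 → 414 − 360 = 54°
+216° (split-comp 36° ↑): 54 + 216 = 270°
−120° (triadic ↓): 270 − 120 = 150°
+180° (complement): 150 + 180 = 330°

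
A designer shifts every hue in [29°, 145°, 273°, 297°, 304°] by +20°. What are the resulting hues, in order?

29 + 20 = 49°
145 + 20 = 165°
273 + 20 = 293°
297 + 20 = 317°
304 + 20 = 324°

49°, 165°, 293°, 317°, 324°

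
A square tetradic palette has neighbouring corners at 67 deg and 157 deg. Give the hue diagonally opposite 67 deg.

A square tetradic scheme places four hues 90° apart; opposite corners are 180° apart.
67 + 180 = 247°

247°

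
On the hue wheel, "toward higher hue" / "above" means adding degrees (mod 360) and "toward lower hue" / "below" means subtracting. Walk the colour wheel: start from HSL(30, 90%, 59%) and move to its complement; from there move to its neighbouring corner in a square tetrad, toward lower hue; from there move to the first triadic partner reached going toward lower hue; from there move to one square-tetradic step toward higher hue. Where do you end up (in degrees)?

+180° (complement): 30 + 180 = 210°
−90° (square ↓): 210 − 90 = 120°
−120° (triadic ↓): 120 − 120 = 0°
+90° (square ↑): 0 + 90 = 90°

90°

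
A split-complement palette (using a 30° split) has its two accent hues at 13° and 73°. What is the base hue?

223°

The accents sit 30° either side of the complement, so the complement is their short-arc midpoint on the wheel.
Short-arc midpoint of 13° and 73°: 43°.
Base is 180° from the complement: 43 − 180 = -137 → -137 + 360 = 223°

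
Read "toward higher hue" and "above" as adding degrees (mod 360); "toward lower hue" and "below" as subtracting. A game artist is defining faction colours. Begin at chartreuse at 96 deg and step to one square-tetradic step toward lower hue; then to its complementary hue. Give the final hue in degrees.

96 − 90 = 6°   (square ↓)
6 + 180 = 186°   (complement)

186°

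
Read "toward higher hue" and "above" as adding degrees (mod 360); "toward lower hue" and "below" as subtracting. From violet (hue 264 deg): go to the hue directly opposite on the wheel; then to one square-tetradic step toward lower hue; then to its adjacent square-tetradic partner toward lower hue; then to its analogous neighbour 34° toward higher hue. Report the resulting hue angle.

298°

complement +180°: 264 + 180 = 444 → 444 − 360 = 84°
square ↓ −90°: 84 − 90 = -6 → -6 + 360 = 354°
square ↓ −90°: 354 − 90 = 264°
analog 34° ↑ +34°: 264 + 34 = 298°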